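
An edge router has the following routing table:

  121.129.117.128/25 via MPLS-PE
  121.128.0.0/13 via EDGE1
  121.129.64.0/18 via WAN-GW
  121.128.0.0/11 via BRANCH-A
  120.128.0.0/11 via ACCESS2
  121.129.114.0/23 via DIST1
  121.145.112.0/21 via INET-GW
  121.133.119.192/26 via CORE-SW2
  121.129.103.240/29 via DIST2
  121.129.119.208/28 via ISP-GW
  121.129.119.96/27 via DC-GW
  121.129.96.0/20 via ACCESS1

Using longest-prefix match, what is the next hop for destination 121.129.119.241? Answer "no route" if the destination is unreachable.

Routes whose prefix contains 121.129.119.241:
  121.128.0.0/11 (121.128.0.0 - 121.159.255.255) -> BRANCH-A
  121.128.0.0/13 (121.128.0.0 - 121.135.255.255) -> EDGE1
  121.129.64.0/18 (121.129.64.0 - 121.129.127.255) -> WAN-GW
More-specific entries that do NOT match:
  121.129.103.240/29 (121.129.103.240 - 121.129.103.247) does not contain 121.129.119.241
  121.129.119.208/28 (121.129.119.208 - 121.129.119.223) does not contain 121.129.119.241
  121.129.119.96/27 (121.129.119.96 - 121.129.119.127) does not contain 121.129.119.241
  121.133.119.192/26 (121.133.119.192 - 121.133.119.255) does not contain 121.129.119.241
  121.129.117.128/25 (121.129.117.128 - 121.129.117.255) does not contain 121.129.119.241
  121.129.114.0/23 (121.129.114.0 - 121.129.115.255) does not contain 121.129.119.241
  121.145.112.0/21 (121.145.112.0 - 121.145.119.255) does not contain 121.129.119.241
  121.129.96.0/20 (121.129.96.0 - 121.129.111.255) does not contain 121.129.119.241
Longest matching prefix is /18 -> next hop WAN-GW.

WAN-GW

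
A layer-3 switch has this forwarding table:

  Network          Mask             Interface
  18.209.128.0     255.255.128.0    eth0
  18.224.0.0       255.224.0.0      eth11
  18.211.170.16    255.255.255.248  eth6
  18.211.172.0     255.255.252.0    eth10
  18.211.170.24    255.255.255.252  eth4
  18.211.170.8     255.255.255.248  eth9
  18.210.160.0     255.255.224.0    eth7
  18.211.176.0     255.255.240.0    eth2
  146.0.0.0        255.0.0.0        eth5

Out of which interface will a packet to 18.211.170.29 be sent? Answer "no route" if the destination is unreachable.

no route

No entry's prefix contains 18.211.170.29; there is no default route.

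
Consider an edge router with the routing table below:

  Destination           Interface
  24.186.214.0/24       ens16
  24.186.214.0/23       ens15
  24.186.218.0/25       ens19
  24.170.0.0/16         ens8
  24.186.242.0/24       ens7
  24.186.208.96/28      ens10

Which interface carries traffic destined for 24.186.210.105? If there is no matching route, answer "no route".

no route

No entry's prefix contains 24.186.210.105; there is no default route.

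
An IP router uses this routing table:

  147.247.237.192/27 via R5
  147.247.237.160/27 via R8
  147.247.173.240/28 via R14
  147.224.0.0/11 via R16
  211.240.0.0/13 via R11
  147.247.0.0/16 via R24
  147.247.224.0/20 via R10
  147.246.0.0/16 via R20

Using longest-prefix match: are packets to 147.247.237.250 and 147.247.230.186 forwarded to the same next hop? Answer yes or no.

147.247.237.250: longest match 147.247.224.0/20 -> R10
147.247.230.186: longest match 147.247.224.0/20 -> R10

yes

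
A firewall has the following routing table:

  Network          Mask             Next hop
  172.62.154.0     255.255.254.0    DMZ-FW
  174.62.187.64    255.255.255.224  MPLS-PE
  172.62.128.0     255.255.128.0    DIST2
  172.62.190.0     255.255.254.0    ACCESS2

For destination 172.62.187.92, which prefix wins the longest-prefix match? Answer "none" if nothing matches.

172.62.128.0/17

Entries matching 172.62.187.92:
  172.62.128.0/17 (172.62.128.0 - 172.62.255.255)
Most specific is 172.62.128.0/17.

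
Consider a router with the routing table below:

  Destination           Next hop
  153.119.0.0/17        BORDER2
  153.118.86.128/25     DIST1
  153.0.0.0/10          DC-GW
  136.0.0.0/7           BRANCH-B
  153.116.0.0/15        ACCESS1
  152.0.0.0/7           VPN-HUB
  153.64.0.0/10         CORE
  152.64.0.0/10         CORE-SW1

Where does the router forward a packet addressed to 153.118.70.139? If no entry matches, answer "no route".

Routes whose prefix contains 153.118.70.139:
  152.0.0.0/7 (152.0.0.0 - 153.255.255.255) -> VPN-HUB
  153.64.0.0/10 (153.64.0.0 - 153.127.255.255) -> CORE
More-specific entries that do NOT match:
  153.118.86.128/25 (153.118.86.128 - 153.118.86.255) does not contain 153.118.70.139
  153.119.0.0/17 (153.119.0.0 - 153.119.127.255) does not contain 153.118.70.139
  153.116.0.0/15 (153.116.0.0 - 153.117.255.255) does not contain 153.118.70.139
Longest matching prefix is /10 -> next hop CORE.

CORE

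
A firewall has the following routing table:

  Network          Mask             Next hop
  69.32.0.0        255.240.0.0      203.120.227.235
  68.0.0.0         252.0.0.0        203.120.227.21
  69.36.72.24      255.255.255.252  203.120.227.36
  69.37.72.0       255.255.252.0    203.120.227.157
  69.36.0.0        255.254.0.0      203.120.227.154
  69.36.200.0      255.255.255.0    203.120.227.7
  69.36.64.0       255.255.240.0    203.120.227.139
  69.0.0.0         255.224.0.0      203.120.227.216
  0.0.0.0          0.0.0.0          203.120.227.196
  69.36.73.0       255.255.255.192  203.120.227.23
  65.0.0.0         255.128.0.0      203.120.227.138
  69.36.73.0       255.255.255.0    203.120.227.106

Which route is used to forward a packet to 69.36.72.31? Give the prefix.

69.36.64.0/20

Entries matching 69.36.72.31:
  0.0.0.0/0 (default, matches everything)
  68.0.0.0/6 (68.0.0.0 - 71.255.255.255)
  69.32.0.0/12 (69.32.0.0 - 69.47.255.255)
  69.36.0.0/15 (69.36.0.0 - 69.37.255.255)
  69.36.64.0/20 (69.36.64.0 - 69.36.79.255)
Most specific is 69.36.64.0/20.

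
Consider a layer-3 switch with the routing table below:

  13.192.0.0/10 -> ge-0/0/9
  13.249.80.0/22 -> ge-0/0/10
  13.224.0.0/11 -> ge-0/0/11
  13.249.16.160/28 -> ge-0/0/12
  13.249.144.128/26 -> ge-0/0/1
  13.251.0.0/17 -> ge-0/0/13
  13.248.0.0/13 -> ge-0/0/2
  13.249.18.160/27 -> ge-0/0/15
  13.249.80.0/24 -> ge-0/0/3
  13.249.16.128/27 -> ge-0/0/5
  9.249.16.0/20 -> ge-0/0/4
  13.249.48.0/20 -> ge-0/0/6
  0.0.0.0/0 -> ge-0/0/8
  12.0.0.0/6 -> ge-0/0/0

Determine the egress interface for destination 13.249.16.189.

Routes whose prefix contains 13.249.16.189:
  0.0.0.0/0 (default, matches everything) -> ge-0/0/8
  12.0.0.0/6 (12.0.0.0 - 15.255.255.255) -> ge-0/0/0
  13.192.0.0/10 (13.192.0.0 - 13.255.255.255) -> ge-0/0/9
  13.224.0.0/11 (13.224.0.0 - 13.255.255.255) -> ge-0/0/11
  13.248.0.0/13 (13.248.0.0 - 13.255.255.255) -> ge-0/0/2
More-specific entries that do NOT match:
  13.249.16.160/28 (13.249.16.160 - 13.249.16.175) does not contain 13.249.16.189
  13.249.18.160/27 (13.249.18.160 - 13.249.18.191) does not contain 13.249.16.189
  13.249.16.128/27 (13.249.16.128 - 13.249.16.159) does not contain 13.249.16.189
  13.249.144.128/26 (13.249.144.128 - 13.249.144.191) does not contain 13.249.16.189
  13.249.80.0/24 (13.249.80.0 - 13.249.80.255) does not contain 13.249.16.189
  13.249.80.0/22 (13.249.80.0 - 13.249.83.255) does not contain 13.249.16.189
  9.249.16.0/20 (9.249.16.0 - 9.249.31.255) does not contain 13.249.16.189
  13.249.48.0/20 (13.249.48.0 - 13.249.63.255) does not contain 13.249.16.189
  13.251.0.0/17 (13.251.0.0 - 13.251.127.255) does not contain 13.249.16.189
Longest matching prefix is /13 -> interface ge-0/0/2.

ge-0/0/2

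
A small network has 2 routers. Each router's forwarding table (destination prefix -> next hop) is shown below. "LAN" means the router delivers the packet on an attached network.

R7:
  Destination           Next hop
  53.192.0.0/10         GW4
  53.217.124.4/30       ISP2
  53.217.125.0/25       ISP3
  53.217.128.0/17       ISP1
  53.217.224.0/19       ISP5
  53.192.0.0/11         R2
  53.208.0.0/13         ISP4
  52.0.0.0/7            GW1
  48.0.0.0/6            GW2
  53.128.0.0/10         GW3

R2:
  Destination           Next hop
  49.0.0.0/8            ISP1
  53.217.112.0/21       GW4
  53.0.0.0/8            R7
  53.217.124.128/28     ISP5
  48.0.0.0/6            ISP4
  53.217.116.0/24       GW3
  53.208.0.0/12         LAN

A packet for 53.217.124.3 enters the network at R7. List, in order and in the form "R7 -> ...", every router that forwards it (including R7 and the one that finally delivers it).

At R7: longest match for 53.217.124.3 is 53.192.0.0/11 -> R2
At R2: longest match for 53.217.124.3 is 53.208.0.0/12 -> LAN

R7 -> R2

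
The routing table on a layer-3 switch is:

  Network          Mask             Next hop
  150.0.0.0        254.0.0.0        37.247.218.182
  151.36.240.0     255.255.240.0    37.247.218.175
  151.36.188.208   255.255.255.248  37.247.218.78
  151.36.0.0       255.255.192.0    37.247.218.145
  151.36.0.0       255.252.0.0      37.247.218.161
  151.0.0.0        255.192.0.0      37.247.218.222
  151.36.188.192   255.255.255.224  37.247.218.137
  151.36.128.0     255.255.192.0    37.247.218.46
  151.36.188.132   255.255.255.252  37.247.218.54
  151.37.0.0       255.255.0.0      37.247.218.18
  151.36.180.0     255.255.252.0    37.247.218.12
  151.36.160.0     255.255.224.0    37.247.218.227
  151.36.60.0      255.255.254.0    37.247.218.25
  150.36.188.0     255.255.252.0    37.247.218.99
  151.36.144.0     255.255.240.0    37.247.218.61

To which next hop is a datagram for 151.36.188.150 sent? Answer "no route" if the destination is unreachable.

Routes whose prefix contains 151.36.188.150:
  150.0.0.0/7 (150.0.0.0 - 151.255.255.255) -> 37.247.218.182
  151.0.0.0/10 (151.0.0.0 - 151.63.255.255) -> 37.247.218.222
  151.36.0.0/14 (151.36.0.0 - 151.39.255.255) -> 37.247.218.161
  151.36.128.0/18 (151.36.128.0 - 151.36.191.255) -> 37.247.218.46
  151.36.160.0/19 (151.36.160.0 - 151.36.191.255) -> 37.247.218.227
More-specific entries that do NOT match:
  151.36.188.132/30 (151.36.188.132 - 151.36.188.135) does not contain 151.36.188.150
  151.36.188.208/29 (151.36.188.208 - 151.36.188.215) does not contain 151.36.188.150
  151.36.188.192/27 (151.36.188.192 - 151.36.188.223) does not contain 151.36.188.150
  151.36.60.0/23 (151.36.60.0 - 151.36.61.255) does not contain 151.36.188.150
  151.36.180.0/22 (151.36.180.0 - 151.36.183.255) does not contain 151.36.188.150
  150.36.188.0/22 (150.36.188.0 - 150.36.191.255) does not contain 151.36.188.150
  151.36.240.0/20 (151.36.240.0 - 151.36.255.255) does not contain 151.36.188.150
  151.36.144.0/20 (151.36.144.0 - 151.36.159.255) does not contain 151.36.188.150
Longest matching prefix is /19 -> next hop 37.247.218.227.

37.247.218.227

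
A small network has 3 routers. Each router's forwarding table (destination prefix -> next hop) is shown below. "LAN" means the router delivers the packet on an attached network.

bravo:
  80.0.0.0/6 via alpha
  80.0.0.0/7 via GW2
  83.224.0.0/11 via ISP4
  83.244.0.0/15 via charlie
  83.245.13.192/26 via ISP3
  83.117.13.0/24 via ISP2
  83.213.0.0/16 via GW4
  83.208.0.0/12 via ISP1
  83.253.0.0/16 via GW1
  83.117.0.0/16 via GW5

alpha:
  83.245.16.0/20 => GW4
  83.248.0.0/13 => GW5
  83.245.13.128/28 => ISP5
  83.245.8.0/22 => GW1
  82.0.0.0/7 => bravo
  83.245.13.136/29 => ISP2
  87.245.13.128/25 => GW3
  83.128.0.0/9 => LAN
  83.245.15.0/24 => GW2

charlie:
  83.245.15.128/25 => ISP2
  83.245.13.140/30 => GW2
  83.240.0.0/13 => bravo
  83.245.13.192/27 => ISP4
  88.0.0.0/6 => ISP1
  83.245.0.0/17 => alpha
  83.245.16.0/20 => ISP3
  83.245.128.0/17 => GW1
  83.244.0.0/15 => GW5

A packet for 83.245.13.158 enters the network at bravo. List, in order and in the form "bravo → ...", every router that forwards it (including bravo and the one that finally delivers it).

bravo → charlie → alpha

At bravo: longest match for 83.245.13.158 is 83.244.0.0/15 -> charlie
At charlie: longest match for 83.245.13.158 is 83.245.0.0/17 -> alpha
At alpha: longest match for 83.245.13.158 is 83.128.0.0/9 -> LAN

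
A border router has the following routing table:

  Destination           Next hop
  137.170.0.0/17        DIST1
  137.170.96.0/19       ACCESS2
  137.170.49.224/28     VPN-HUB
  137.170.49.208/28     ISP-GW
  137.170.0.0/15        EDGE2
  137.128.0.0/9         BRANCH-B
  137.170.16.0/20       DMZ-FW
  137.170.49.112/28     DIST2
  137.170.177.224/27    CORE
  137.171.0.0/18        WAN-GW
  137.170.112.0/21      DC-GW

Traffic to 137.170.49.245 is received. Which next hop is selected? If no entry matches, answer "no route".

DIST1

Routes whose prefix contains 137.170.49.245:
  137.128.0.0/9 (137.128.0.0 - 137.255.255.255) -> BRANCH-B
  137.170.0.0/15 (137.170.0.0 - 137.171.255.255) -> EDGE2
  137.170.0.0/17 (137.170.0.0 - 137.170.127.255) -> DIST1
More-specific entries that do NOT match:
  137.170.49.224/28 (137.170.49.224 - 137.170.49.239) does not contain 137.170.49.245
  137.170.49.208/28 (137.170.49.208 - 137.170.49.223) does not contain 137.170.49.245
  137.170.49.112/28 (137.170.49.112 - 137.170.49.127) does not contain 137.170.49.245
  137.170.177.224/27 (137.170.177.224 - 137.170.177.255) does not contain 137.170.49.245
  137.170.112.0/21 (137.170.112.0 - 137.170.119.255) does not contain 137.170.49.245
  137.170.16.0/20 (137.170.16.0 - 137.170.31.255) does not contain 137.170.49.245
  137.170.96.0/19 (137.170.96.0 - 137.170.127.255) does not contain 137.170.49.245
  137.171.0.0/18 (137.171.0.0 - 137.171.63.255) does not contain 137.170.49.245
Longest matching prefix is /17 -> next hop DIST1.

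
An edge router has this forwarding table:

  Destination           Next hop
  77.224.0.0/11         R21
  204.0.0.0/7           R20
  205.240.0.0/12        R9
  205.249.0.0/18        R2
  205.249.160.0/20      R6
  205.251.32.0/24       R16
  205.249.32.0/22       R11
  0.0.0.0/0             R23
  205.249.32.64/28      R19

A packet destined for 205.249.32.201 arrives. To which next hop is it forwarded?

Routes whose prefix contains 205.249.32.201:
  0.0.0.0/0 (default, matches everything) -> R23
  204.0.0.0/7 (204.0.0.0 - 205.255.255.255) -> R20
  205.240.0.0/12 (205.240.0.0 - 205.255.255.255) -> R9
  205.249.0.0/18 (205.249.0.0 - 205.249.63.255) -> R2
  205.249.32.0/22 (205.249.32.0 - 205.249.35.255) -> R11
More-specific entries that do NOT match:
  205.249.32.64/28 (205.249.32.64 - 205.249.32.79) does not contain 205.249.32.201
  205.251.32.0/24 (205.251.32.0 - 205.251.32.255) does not contain 205.249.32.201
Longest matching prefix is /22 -> next hop R11.

R11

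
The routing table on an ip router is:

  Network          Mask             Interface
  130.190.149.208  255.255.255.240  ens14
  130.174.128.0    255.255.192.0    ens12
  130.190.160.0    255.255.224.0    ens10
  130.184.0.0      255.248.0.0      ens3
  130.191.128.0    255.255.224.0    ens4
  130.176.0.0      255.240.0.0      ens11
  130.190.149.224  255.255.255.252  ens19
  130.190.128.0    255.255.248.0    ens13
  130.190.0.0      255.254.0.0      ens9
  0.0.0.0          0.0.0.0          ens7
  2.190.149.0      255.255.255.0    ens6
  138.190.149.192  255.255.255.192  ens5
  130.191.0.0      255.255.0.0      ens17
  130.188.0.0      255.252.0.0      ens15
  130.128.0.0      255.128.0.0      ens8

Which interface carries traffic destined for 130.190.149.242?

Routes whose prefix contains 130.190.149.242:
  0.0.0.0/0 (default, matches everything) -> ens7
  130.128.0.0/9 (130.128.0.0 - 130.255.255.255) -> ens8
  130.176.0.0/12 (130.176.0.0 - 130.191.255.255) -> ens11
  130.184.0.0/13 (130.184.0.0 - 130.191.255.255) -> ens3
  130.188.0.0/14 (130.188.0.0 - 130.191.255.255) -> ens15
  130.190.0.0/15 (130.190.0.0 - 130.191.255.255) -> ens9
More-specific entries that do NOT match:
  130.190.149.224/30 (130.190.149.224 - 130.190.149.227) does not contain 130.190.149.242
  130.190.149.208/28 (130.190.149.208 - 130.190.149.223) does not contain 130.190.149.242
  138.190.149.192/26 (138.190.149.192 - 138.190.149.255) does not contain 130.190.149.242
  2.190.149.0/24 (2.190.149.0 - 2.190.149.255) does not contain 130.190.149.242
  130.190.128.0/21 (130.190.128.0 - 130.190.135.255) does not contain 130.190.149.242
  130.190.160.0/19 (130.190.160.0 - 130.190.191.255) does not contain 130.190.149.242
  130.191.128.0/19 (130.191.128.0 - 130.191.159.255) does not contain 130.190.149.242
  130.174.128.0/18 (130.174.128.0 - 130.174.191.255) does not contain 130.190.149.242
  130.191.0.0/16 (130.191.0.0 - 130.191.255.255) does not contain 130.190.149.242
Longest matching prefix is /15 -> interface ens9.

ens9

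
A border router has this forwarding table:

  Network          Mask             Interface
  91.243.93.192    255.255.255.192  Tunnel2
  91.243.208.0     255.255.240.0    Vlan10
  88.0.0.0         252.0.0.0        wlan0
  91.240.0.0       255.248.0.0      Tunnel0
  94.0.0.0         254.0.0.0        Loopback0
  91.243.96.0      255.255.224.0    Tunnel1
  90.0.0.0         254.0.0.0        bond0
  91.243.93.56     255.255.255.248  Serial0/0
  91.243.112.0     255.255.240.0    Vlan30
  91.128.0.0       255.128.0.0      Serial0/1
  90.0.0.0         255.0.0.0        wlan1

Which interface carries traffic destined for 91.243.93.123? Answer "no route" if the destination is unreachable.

Tunnel0

Routes whose prefix contains 91.243.93.123:
  88.0.0.0/6 (88.0.0.0 - 91.255.255.255) -> wlan0
  90.0.0.0/7 (90.0.0.0 - 91.255.255.255) -> bond0
  91.128.0.0/9 (91.128.0.0 - 91.255.255.255) -> Serial0/1
  91.240.0.0/13 (91.240.0.0 - 91.247.255.255) -> Tunnel0
More-specific entries that do NOT match:
  91.243.93.56/29 (91.243.93.56 - 91.243.93.63) does not contain 91.243.93.123
  91.243.93.192/26 (91.243.93.192 - 91.243.93.255) does not contain 91.243.93.123
  91.243.208.0/20 (91.243.208.0 - 91.243.223.255) does not contain 91.243.93.123
  91.243.112.0/20 (91.243.112.0 - 91.243.127.255) does not contain 91.243.93.123
  91.243.96.0/19 (91.243.96.0 - 91.243.127.255) does not contain 91.243.93.123
Longest matching prefix is /13 -> interface Tunnel0.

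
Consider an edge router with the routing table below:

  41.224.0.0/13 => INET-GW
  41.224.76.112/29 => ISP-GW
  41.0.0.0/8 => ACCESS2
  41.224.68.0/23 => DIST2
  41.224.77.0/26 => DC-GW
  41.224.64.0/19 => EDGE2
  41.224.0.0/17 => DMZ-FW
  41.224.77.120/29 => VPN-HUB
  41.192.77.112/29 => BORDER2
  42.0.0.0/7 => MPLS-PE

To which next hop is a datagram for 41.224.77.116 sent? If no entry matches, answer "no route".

Routes whose prefix contains 41.224.77.116:
  41.0.0.0/8 (41.0.0.0 - 41.255.255.255) -> ACCESS2
  41.224.0.0/13 (41.224.0.0 - 41.231.255.255) -> INET-GW
  41.224.0.0/17 (41.224.0.0 - 41.224.127.255) -> DMZ-FW
  41.224.64.0/19 (41.224.64.0 - 41.224.95.255) -> EDGE2
More-specific entries that do NOT match:
  41.224.76.112/29 (41.224.76.112 - 41.224.76.119) does not contain 41.224.77.116
  41.224.77.120/29 (41.224.77.120 - 41.224.77.127) does not contain 41.224.77.116
  41.192.77.112/29 (41.192.77.112 - 41.192.77.119) does not contain 41.224.77.116
  41.224.77.0/26 (41.224.77.0 - 41.224.77.63) does not contain 41.224.77.116
  41.224.68.0/23 (41.224.68.0 - 41.224.69.255) does not contain 41.224.77.116
Longest matching prefix is /19 -> next hop EDGE2.

EDGE2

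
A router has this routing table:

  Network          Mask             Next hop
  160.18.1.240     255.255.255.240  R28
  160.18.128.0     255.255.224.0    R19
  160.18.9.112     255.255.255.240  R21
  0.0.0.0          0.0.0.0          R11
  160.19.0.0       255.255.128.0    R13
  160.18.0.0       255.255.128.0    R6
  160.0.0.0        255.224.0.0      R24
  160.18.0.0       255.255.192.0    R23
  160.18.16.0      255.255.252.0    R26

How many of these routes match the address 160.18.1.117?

Prefixes containing 160.18.1.117:
  0.0.0.0/0 (default, matches everything)
  160.0.0.0/11 (160.0.0.0 - 160.31.255.255)
  160.18.0.0/17 (160.18.0.0 - 160.18.127.255)
  160.18.0.0/18 (160.18.0.0 - 160.18.63.255)
Total matching entries: 4.

4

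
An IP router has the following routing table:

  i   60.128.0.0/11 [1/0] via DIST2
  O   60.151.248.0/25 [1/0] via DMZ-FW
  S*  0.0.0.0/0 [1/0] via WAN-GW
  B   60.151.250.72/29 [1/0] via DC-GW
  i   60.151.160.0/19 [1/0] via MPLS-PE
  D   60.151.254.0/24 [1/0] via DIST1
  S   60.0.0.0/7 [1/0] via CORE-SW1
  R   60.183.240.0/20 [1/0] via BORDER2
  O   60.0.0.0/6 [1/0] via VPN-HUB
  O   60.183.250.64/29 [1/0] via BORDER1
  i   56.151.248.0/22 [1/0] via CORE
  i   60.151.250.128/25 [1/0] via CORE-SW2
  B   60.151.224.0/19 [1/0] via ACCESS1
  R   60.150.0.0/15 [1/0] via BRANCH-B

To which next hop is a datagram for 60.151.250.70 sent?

Routes whose prefix contains 60.151.250.70:
  0.0.0.0/0 (default, matches everything) -> WAN-GW
  60.0.0.0/6 (60.0.0.0 - 63.255.255.255) -> VPN-HUB
  60.0.0.0/7 (60.0.0.0 - 61.255.255.255) -> CORE-SW1
  60.128.0.0/11 (60.128.0.0 - 60.159.255.255) -> DIST2
  60.150.0.0/15 (60.150.0.0 - 60.151.255.255) -> BRANCH-B
  60.151.224.0/19 (60.151.224.0 - 60.151.255.255) -> ACCESS1
More-specific entries that do NOT match:
  60.151.250.72/29 (60.151.250.72 - 60.151.250.79) does not contain 60.151.250.70
  60.183.250.64/29 (60.183.250.64 - 60.183.250.71) does not contain 60.151.250.70
  60.151.248.0/25 (60.151.248.0 - 60.151.248.127) does not contain 60.151.250.70
  60.151.250.128/25 (60.151.250.128 - 60.151.250.255) does not contain 60.151.250.70
  60.151.254.0/24 (60.151.254.0 - 60.151.254.255) does not contain 60.151.250.70
  56.151.248.0/22 (56.151.248.0 - 56.151.251.255) does not contain 60.151.250.70
  60.183.240.0/20 (60.183.240.0 - 60.183.255.255) does not contain 60.151.250.70
Longest matching prefix is /19 -> next hop ACCESS1.

ACCESS1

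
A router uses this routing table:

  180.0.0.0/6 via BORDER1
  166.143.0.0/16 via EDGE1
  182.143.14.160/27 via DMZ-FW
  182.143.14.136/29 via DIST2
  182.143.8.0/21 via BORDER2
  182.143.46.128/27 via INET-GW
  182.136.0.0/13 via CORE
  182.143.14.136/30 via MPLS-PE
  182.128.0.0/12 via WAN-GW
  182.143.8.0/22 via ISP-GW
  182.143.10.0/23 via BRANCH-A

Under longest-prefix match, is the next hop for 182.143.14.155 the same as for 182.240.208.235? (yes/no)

no

182.143.14.155: longest match 182.143.8.0/21 -> BORDER2
182.240.208.235: longest match 180.0.0.0/6 -> BORDER1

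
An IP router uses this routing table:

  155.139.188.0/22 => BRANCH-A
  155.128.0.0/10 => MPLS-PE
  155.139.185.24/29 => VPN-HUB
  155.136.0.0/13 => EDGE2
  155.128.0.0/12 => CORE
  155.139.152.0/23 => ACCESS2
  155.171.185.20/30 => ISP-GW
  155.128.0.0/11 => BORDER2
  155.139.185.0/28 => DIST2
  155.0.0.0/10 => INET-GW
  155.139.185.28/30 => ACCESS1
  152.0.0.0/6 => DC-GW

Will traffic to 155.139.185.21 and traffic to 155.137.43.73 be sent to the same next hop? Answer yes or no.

yes

155.139.185.21: longest match 155.136.0.0/13 -> EDGE2
155.137.43.73: longest match 155.136.0.0/13 -> EDGE2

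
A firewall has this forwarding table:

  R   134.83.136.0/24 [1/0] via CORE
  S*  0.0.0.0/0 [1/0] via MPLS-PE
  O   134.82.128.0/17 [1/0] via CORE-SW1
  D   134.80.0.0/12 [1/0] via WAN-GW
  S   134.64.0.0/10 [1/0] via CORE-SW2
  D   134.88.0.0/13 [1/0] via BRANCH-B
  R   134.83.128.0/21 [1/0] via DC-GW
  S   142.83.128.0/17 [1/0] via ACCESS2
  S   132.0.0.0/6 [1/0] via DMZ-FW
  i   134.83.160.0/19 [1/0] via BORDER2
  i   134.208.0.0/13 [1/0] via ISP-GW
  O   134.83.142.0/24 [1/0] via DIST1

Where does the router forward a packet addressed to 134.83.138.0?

Routes whose prefix contains 134.83.138.0:
  0.0.0.0/0 (default, matches everything) -> MPLS-PE
  132.0.0.0/6 (132.0.0.0 - 135.255.255.255) -> DMZ-FW
  134.64.0.0/10 (134.64.0.0 - 134.127.255.255) -> CORE-SW2
  134.80.0.0/12 (134.80.0.0 - 134.95.255.255) -> WAN-GW
More-specific entries that do NOT match:
  134.83.136.0/24 (134.83.136.0 - 134.83.136.255) does not contain 134.83.138.0
  134.83.142.0/24 (134.83.142.0 - 134.83.142.255) does not contain 134.83.138.0
  134.83.128.0/21 (134.83.128.0 - 134.83.135.255) does not contain 134.83.138.0
  134.83.160.0/19 (134.83.160.0 - 134.83.191.255) does not contain 134.83.138.0
  134.82.128.0/17 (134.82.128.0 - 134.82.255.255) does not contain 134.83.138.0
  142.83.128.0/17 (142.83.128.0 - 142.83.255.255) does not contain 134.83.138.0
  134.88.0.0/13 (134.88.0.0 - 134.95.255.255) does not contain 134.83.138.0
  134.208.0.0/13 (134.208.0.0 - 134.215.255.255) does not contain 134.83.138.0
Longest matching prefix is /12 -> next hop WAN-GW.

WAN-GW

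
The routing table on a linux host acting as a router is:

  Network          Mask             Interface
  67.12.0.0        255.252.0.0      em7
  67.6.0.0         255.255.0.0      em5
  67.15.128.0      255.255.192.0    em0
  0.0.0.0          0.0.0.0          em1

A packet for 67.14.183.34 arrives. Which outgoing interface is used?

em7

Routes whose prefix contains 67.14.183.34:
  0.0.0.0/0 (default, matches everything) -> em1
  67.12.0.0/14 (67.12.0.0 - 67.15.255.255) -> em7
More-specific entries that do NOT match:
  67.15.128.0/18 (67.15.128.0 - 67.15.191.255) does not contain 67.14.183.34
  67.6.0.0/16 (67.6.0.0 - 67.6.255.255) does not contain 67.14.183.34
Longest matching prefix is /14 -> interface em7.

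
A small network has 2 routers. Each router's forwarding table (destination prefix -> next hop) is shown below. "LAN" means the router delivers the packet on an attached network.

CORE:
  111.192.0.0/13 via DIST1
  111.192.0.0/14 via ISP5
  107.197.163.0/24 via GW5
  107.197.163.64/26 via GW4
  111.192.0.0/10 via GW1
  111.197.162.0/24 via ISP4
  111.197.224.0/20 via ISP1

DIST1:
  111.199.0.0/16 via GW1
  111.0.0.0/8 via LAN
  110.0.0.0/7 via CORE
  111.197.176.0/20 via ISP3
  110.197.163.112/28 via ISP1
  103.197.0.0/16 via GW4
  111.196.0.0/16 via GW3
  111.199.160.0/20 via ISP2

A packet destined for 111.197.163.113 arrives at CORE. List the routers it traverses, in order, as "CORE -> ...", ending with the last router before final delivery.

At CORE: longest match for 111.197.163.113 is 111.192.0.0/13 -> DIST1
At DIST1: longest match for 111.197.163.113 is 111.0.0.0/8 -> LAN

CORE -> DIST1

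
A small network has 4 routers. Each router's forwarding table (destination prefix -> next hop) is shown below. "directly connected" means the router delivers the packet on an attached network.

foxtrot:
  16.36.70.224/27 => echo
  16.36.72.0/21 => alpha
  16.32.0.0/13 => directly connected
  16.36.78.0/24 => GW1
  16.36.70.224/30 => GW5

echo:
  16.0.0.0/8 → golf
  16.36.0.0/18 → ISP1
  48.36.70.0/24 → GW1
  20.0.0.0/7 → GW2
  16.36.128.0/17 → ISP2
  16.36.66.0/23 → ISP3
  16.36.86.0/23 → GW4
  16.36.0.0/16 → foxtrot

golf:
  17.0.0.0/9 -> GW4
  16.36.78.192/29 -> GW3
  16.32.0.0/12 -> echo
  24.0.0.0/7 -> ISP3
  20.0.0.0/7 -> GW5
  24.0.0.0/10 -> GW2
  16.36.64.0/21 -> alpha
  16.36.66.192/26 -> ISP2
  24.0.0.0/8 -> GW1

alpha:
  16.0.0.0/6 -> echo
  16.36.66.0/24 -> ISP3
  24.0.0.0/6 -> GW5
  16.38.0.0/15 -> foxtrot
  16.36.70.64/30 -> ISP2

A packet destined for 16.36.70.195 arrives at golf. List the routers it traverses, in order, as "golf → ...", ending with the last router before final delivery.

golf → alpha → echo → foxtrot

At golf: longest match for 16.36.70.195 is 16.36.64.0/21 -> alpha
At alpha: longest match for 16.36.70.195 is 16.0.0.0/6 -> echo
At echo: longest match for 16.36.70.195 is 16.36.0.0/16 -> foxtrot
At foxtrot: longest match for 16.36.70.195 is 16.32.0.0/13 -> directly connected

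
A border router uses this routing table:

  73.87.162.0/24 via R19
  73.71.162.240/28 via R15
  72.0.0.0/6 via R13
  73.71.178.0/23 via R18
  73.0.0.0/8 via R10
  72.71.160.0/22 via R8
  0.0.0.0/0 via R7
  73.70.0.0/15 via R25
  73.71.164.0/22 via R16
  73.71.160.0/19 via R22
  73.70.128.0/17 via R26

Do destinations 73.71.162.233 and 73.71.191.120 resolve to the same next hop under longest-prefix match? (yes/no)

73.71.162.233: longest match 73.71.160.0/19 -> R22
73.71.191.120: longest match 73.71.160.0/19 -> R22

yes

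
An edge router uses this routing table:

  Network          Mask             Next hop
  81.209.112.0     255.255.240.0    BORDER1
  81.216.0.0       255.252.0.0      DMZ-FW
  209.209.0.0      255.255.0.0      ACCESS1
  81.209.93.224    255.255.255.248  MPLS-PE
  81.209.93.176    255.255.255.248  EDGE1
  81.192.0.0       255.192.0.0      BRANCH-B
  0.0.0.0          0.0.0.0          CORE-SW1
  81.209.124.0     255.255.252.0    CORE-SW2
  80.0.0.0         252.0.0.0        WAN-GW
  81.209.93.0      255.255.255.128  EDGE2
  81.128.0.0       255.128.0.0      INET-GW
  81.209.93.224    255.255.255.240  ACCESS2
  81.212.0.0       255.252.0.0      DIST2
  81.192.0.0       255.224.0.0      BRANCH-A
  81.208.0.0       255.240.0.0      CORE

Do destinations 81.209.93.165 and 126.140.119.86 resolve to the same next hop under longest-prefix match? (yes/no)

81.209.93.165: longest match 81.208.0.0/12 -> CORE
126.140.119.86: longest match 0.0.0.0/0 -> CORE-SW1

no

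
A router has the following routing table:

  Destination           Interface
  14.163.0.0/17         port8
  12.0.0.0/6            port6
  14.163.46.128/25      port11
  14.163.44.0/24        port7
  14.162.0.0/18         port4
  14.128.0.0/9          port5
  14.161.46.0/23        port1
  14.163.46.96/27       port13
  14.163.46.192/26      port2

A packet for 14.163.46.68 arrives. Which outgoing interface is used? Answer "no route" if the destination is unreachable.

Routes whose prefix contains 14.163.46.68:
  12.0.0.0/6 (12.0.0.0 - 15.255.255.255) -> port6
  14.128.0.0/9 (14.128.0.0 - 14.255.255.255) -> port5
  14.163.0.0/17 (14.163.0.0 - 14.163.127.255) -> port8
More-specific entries that do NOT match:
  14.163.46.96/27 (14.163.46.96 - 14.163.46.127) does not contain 14.163.46.68
  14.163.46.192/26 (14.163.46.192 - 14.163.46.255) does not contain 14.163.46.68
  14.163.46.128/25 (14.163.46.128 - 14.163.46.255) does not contain 14.163.46.68
  14.163.44.0/24 (14.163.44.0 - 14.163.44.255) does not contain 14.163.46.68
  14.161.46.0/23 (14.161.46.0 - 14.161.47.255) does not contain 14.163.46.68
  14.162.0.0/18 (14.162.0.0 - 14.162.63.255) does not contain 14.163.46.68
Longest matching prefix is /17 -> interface port8.

port8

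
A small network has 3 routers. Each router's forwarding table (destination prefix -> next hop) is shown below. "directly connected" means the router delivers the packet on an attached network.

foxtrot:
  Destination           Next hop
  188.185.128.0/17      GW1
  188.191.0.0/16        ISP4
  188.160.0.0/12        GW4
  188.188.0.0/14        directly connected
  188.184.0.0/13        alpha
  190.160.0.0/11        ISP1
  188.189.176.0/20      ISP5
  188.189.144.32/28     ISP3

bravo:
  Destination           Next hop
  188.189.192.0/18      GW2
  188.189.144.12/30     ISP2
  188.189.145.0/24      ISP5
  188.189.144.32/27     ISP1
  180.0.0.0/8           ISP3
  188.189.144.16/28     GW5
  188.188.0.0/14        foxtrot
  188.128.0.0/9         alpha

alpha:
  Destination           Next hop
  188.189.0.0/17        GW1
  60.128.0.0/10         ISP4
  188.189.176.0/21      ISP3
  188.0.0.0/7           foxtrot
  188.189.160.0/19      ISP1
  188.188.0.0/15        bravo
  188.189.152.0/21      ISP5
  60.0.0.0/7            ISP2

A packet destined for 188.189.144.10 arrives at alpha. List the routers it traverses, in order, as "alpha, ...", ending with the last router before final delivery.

alpha, bravo, foxtrot

At alpha: longest match for 188.189.144.10 is 188.188.0.0/15 -> bravo
At bravo: longest match for 188.189.144.10 is 188.188.0.0/14 -> foxtrot
At foxtrot: longest match for 188.189.144.10 is 188.188.0.0/14 -> directly connected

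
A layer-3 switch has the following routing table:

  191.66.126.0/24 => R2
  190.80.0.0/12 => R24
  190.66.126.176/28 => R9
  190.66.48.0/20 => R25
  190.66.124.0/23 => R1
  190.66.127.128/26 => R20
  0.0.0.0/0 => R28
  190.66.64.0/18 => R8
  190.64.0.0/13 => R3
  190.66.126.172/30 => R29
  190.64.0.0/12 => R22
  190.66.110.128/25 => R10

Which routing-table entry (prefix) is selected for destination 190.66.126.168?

190.66.64.0/18

Entries matching 190.66.126.168:
  0.0.0.0/0 (default, matches everything)
  190.64.0.0/12 (190.64.0.0 - 190.79.255.255)
  190.64.0.0/13 (190.64.0.0 - 190.71.255.255)
  190.66.64.0/18 (190.66.64.0 - 190.66.127.255)
Most specific is 190.66.64.0/18.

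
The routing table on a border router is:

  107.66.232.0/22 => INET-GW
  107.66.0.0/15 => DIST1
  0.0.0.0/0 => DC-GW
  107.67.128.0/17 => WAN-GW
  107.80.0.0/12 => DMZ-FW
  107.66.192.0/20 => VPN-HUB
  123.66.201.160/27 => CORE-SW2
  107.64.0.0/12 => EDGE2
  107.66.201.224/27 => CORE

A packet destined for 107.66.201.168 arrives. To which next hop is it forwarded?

Routes whose prefix contains 107.66.201.168:
  0.0.0.0/0 (default, matches everything) -> DC-GW
  107.64.0.0/12 (107.64.0.0 - 107.79.255.255) -> EDGE2
  107.66.0.0/15 (107.66.0.0 - 107.67.255.255) -> DIST1
  107.66.192.0/20 (107.66.192.0 - 107.66.207.255) -> VPN-HUB
More-specific entries that do NOT match:
  123.66.201.160/27 (123.66.201.160 - 123.66.201.191) does not contain 107.66.201.168
  107.66.201.224/27 (107.66.201.224 - 107.66.201.255) does not contain 107.66.201.168
  107.66.232.0/22 (107.66.232.0 - 107.66.235.255) does not contain 107.66.201.168
Longest matching prefix is /20 -> next hop VPN-HUB.

VPN-HUB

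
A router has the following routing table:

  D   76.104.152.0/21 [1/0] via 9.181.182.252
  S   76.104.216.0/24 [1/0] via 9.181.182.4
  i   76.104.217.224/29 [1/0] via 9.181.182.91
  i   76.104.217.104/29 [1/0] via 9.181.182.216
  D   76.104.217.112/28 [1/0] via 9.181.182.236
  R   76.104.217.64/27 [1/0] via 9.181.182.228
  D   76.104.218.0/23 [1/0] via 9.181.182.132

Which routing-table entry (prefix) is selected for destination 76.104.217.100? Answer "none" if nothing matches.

none

76.104.217.100 is outside every listed prefix and there is no default route.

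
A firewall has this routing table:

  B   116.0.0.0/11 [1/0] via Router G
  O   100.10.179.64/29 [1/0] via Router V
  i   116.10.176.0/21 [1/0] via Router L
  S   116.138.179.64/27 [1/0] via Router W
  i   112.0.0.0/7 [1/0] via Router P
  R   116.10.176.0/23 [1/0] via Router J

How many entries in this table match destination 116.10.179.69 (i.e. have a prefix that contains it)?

2

Prefixes containing 116.10.179.69:
  116.0.0.0/11 (116.0.0.0 - 116.31.255.255)
  116.10.176.0/21 (116.10.176.0 - 116.10.183.255)
Total matching entries: 2.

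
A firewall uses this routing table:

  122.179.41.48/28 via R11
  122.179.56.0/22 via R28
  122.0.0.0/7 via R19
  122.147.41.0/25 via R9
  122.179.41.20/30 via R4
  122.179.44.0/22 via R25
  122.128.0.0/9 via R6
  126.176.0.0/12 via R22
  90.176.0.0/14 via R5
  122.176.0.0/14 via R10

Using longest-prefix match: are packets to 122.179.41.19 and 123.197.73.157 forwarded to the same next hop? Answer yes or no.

122.179.41.19: longest match 122.176.0.0/14 -> R10
123.197.73.157: longest match 122.0.0.0/7 -> R19

no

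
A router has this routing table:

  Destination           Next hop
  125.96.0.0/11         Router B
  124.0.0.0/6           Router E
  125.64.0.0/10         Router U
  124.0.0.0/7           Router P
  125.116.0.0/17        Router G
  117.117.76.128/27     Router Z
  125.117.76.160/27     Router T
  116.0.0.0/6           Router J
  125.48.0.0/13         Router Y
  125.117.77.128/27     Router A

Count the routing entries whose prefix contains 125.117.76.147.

4

Prefixes containing 125.117.76.147:
  124.0.0.0/6 (124.0.0.0 - 127.255.255.255)
  124.0.0.0/7 (124.0.0.0 - 125.255.255.255)
  125.64.0.0/10 (125.64.0.0 - 125.127.255.255)
  125.96.0.0/11 (125.96.0.0 - 125.127.255.255)
Total matching entries: 4.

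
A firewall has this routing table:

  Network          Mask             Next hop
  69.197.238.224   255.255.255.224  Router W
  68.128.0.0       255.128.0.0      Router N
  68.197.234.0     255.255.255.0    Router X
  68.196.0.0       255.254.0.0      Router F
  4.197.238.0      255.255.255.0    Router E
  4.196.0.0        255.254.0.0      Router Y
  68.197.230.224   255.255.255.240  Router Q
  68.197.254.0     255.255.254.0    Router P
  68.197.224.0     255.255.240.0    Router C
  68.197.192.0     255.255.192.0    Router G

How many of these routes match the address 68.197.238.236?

Prefixes containing 68.197.238.236:
  68.128.0.0/9 (68.128.0.0 - 68.255.255.255)
  68.196.0.0/15 (68.196.0.0 - 68.197.255.255)
  68.197.192.0/18 (68.197.192.0 - 68.197.255.255)
  68.197.224.0/20 (68.197.224.0 - 68.197.239.255)
Total matching entries: 4.

4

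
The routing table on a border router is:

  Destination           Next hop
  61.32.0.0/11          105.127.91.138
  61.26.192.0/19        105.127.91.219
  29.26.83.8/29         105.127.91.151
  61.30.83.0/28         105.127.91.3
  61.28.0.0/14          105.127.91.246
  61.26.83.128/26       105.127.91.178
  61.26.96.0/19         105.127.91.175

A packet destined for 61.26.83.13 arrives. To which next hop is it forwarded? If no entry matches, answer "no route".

No entry's prefix contains 61.26.83.13; there is no default route.

no route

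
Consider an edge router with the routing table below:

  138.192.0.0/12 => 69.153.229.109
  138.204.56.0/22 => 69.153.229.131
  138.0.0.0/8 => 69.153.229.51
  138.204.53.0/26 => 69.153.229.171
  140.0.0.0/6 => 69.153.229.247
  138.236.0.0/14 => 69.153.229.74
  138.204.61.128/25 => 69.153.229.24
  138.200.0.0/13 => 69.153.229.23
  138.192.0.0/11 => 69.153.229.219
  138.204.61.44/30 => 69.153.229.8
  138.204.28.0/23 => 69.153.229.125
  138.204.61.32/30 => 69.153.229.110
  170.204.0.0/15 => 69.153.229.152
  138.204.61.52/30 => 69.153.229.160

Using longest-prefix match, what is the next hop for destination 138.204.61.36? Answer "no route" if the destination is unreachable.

69.153.229.23

Routes whose prefix contains 138.204.61.36:
  138.0.0.0/8 (138.0.0.0 - 138.255.255.255) -> 69.153.229.51
  138.192.0.0/11 (138.192.0.0 - 138.223.255.255) -> 69.153.229.219
  138.192.0.0/12 (138.192.0.0 - 138.207.255.255) -> 69.153.229.109
  138.200.0.0/13 (138.200.0.0 - 138.207.255.255) -> 69.153.229.23
More-specific entries that do NOT match:
  138.204.61.44/30 (138.204.61.44 - 138.204.61.47) does not contain 138.204.61.36
  138.204.61.32/30 (138.204.61.32 - 138.204.61.35) does not contain 138.204.61.36
  138.204.61.52/30 (138.204.61.52 - 138.204.61.55) does not contain 138.204.61.36
  138.204.53.0/26 (138.204.53.0 - 138.204.53.63) does not contain 138.204.61.36
  138.204.61.128/25 (138.204.61.128 - 138.204.61.255) does not contain 138.204.61.36
  138.204.28.0/23 (138.204.28.0 - 138.204.29.255) does not contain 138.204.61.36
  138.204.56.0/22 (138.204.56.0 - 138.204.59.255) does not contain 138.204.61.36
  170.204.0.0/15 (170.204.0.0 - 170.205.255.255) does not contain 138.204.61.36
  138.236.0.0/14 (138.236.0.0 - 138.239.255.255) does not contain 138.204.61.36
Longest matching prefix is /13 -> next hop 69.153.229.23.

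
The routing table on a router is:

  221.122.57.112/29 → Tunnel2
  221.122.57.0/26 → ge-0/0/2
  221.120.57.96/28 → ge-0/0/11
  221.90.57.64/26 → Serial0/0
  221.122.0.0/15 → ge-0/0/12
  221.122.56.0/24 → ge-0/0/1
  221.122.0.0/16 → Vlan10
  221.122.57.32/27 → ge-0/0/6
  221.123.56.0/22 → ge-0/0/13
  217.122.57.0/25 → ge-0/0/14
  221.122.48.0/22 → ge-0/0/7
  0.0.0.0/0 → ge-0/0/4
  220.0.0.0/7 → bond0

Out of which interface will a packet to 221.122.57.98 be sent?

Vlan10

Routes whose prefix contains 221.122.57.98:
  0.0.0.0/0 (default, matches everything) -> ge-0/0/4
  220.0.0.0/7 (220.0.0.0 - 221.255.255.255) -> bond0
  221.122.0.0/15 (221.122.0.0 - 221.123.255.255) -> ge-0/0/12
  221.122.0.0/16 (221.122.0.0 - 221.122.255.255) -> Vlan10
More-specific entries that do NOT match:
  221.122.57.112/29 (221.122.57.112 - 221.122.57.119) does not contain 221.122.57.98
  221.120.57.96/28 (221.120.57.96 - 221.120.57.111) does not contain 221.122.57.98
  221.122.57.32/27 (221.122.57.32 - 221.122.57.63) does not contain 221.122.57.98
  221.122.57.0/26 (221.122.57.0 - 221.122.57.63) does not contain 221.122.57.98
  221.90.57.64/26 (221.90.57.64 - 221.90.57.127) does not contain 221.122.57.98
  217.122.57.0/25 (217.122.57.0 - 217.122.57.127) does not contain 221.122.57.98
  221.122.56.0/24 (221.122.56.0 - 221.122.56.255) does not contain 221.122.57.98
  221.123.56.0/22 (221.123.56.0 - 221.123.59.255) does not contain 221.122.57.98
  221.122.48.0/22 (221.122.48.0 - 221.122.51.255) does not contain 221.122.57.98
Longest matching prefix is /16 -> interface Vlan10.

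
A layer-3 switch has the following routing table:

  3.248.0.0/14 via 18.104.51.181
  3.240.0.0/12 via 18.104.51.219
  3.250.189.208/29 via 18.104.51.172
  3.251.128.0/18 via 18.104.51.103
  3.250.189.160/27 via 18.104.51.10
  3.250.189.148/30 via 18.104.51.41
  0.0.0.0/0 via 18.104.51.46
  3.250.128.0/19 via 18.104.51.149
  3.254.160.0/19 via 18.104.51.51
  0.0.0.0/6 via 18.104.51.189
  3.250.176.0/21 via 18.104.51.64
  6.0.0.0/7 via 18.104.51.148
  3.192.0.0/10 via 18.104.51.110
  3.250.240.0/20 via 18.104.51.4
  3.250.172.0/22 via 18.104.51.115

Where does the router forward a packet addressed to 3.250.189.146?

18.104.51.181

Routes whose prefix contains 3.250.189.146:
  0.0.0.0/0 (default, matches everything) -> 18.104.51.46
  0.0.0.0/6 (0.0.0.0 - 3.255.255.255) -> 18.104.51.189
  3.192.0.0/10 (3.192.0.0 - 3.255.255.255) -> 18.104.51.110
  3.240.0.0/12 (3.240.0.0 - 3.255.255.255) -> 18.104.51.219
  3.248.0.0/14 (3.248.0.0 - 3.251.255.255) -> 18.104.51.181
More-specific entries that do NOT match:
  3.250.189.148/30 (3.250.189.148 - 3.250.189.151) does not contain 3.250.189.146
  3.250.189.208/29 (3.250.189.208 - 3.250.189.215) does not contain 3.250.189.146
  3.250.189.160/27 (3.250.189.160 - 3.250.189.191) does not contain 3.250.189.146
  3.250.172.0/22 (3.250.172.0 - 3.250.175.255) does not contain 3.250.189.146
  3.250.176.0/21 (3.250.176.0 - 3.250.183.255) does not contain 3.250.189.146
  3.250.240.0/20 (3.250.240.0 - 3.250.255.255) does not contain 3.250.189.146
  3.250.128.0/19 (3.250.128.0 - 3.250.159.255) does not contain 3.250.189.146
  3.254.160.0/19 (3.254.160.0 - 3.254.191.255) does not contain 3.250.189.146
  3.251.128.0/18 (3.251.128.0 - 3.251.191.255) does not contain 3.250.189.146
Longest matching prefix is /14 -> next hop 18.104.51.181.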